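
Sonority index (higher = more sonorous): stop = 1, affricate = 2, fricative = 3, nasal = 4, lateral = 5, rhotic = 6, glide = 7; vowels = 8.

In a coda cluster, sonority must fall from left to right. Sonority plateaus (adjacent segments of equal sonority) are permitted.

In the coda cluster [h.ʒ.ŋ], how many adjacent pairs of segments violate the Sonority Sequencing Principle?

1

/h/: fricative = 3.
/ʒ/: fricative = 3.
/ŋ/: nasal = 4.
/h/→/ʒ/: 3→3 (plateau, allowed) — ok.
/ʒ/→/ŋ/: 3→4 (does not fall) — violation.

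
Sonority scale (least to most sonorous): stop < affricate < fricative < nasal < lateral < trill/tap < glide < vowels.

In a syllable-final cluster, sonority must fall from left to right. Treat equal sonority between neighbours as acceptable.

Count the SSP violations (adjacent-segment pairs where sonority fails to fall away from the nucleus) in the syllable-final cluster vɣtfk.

/v/ is a fricative (sonority 3).
/ɣ/ is a fricative (sonority 3).
/t/ is a stop (sonority 1).
/f/ is a fricative (sonority 3).
/k/ is a stop (sonority 1).
/v/→/ɣ/: 3→3 (plateau, allowed) — ok.
/ɣ/→/t/: 3→1 (falls) — ok.
/t/→/f/: 1→3 (does not fall) — violation.
/f/→/k/: 3→1 (falls) — ok.

1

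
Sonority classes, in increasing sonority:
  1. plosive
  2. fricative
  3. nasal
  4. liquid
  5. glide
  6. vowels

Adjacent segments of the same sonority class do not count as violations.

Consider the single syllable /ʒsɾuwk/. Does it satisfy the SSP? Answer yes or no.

Onset: /ʒ/ is a fricative (sonority 2), /s/ is a fricative (sonority 2), /ɾ/ is a liquid (sonority 4); then the nucleus /u/ (sonority 6).
Onset profile 2-2-4-6 — rises to the nucleus.
Coda: /w/ is a glide (sonority 5), /k/ is a plosive (sonority 1).
Coda profile 6-5-1 — falls from the nucleus.

yes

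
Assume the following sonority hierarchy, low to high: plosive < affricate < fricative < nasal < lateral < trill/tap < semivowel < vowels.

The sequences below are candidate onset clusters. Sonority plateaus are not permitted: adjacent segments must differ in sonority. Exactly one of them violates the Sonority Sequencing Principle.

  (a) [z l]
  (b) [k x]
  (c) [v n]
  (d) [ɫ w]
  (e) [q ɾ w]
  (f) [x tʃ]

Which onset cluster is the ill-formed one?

(a) [z l]: profile 3-5 — obeys.
(b) [k x]: profile 1-3 — obeys.
(c) [v n]: profile 3-4 — obeys.
(d) [ɫ w]: profile 5-7 — obeys.
(e) [q ɾ w]: profile 1-6-7 — obeys.
(f) [x tʃ]: profile 3-2 — violates.

f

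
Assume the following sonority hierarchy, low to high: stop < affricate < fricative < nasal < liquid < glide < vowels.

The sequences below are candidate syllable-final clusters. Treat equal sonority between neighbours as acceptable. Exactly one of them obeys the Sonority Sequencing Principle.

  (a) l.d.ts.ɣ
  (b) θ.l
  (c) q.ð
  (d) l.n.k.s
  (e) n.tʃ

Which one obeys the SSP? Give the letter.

e

(a) sonority 5-1-2-3: ill-formed.
(b) sonority 3-5: ill-formed.
(c) sonority 1-3: ill-formed.
(d) sonority 5-4-1-3: ill-formed.
(e) sonority 4-2: well-formed.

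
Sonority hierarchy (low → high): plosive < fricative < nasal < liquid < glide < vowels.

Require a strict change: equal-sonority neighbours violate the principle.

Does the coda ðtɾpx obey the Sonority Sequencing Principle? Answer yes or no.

no

/ð/ is a fricative (sonority 2).
/t/ is a plosive (sonority 1).
/ɾ/ is a liquid (sonority 4).
/p/ is a plosive (sonority 1).
/x/ is a fricative (sonority 2).
The profile is 2-1-4-1-2. Between /t/ (1) and /ɾ/ (4) sonority does not fall, so the cluster violates the SSP.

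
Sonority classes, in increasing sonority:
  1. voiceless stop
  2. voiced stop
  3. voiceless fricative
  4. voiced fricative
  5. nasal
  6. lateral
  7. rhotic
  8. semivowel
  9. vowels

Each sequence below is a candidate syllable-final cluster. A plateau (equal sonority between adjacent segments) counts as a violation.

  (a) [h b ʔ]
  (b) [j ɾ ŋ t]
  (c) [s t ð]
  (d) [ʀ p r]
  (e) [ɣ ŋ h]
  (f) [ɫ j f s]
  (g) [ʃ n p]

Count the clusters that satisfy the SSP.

2

(a) [h b ʔ]: profile 3-2-1 — obeys.
(b) [j ɾ ŋ t]: profile 8-7-5-1 — obeys.
(c) [s t ð]: profile 3-1-4 — violates.
(d) [ʀ p r]: profile 7-1-7 — violates.
(e) [ɣ ŋ h]: profile 4-5-3 — violates.
(f) [ɫ j f s]: profile 6-8-3-3 — violates.
(g) [ʃ n p]: profile 3-5-1 — violates.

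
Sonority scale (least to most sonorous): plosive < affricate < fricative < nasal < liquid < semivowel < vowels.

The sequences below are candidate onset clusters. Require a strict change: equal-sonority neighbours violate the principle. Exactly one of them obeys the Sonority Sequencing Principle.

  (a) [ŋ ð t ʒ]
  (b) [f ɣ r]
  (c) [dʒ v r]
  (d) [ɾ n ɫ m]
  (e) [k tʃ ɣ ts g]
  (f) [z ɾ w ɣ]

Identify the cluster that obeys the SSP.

(a) [ŋ ð t ʒ]: profile 4-3-1-3 — violates.
(b) [f ɣ r]: profile 3-3-5 — violates.
(c) [dʒ v r]: profile 2-3-5 — obeys.
(d) [ɾ n ɫ m]: profile 5-4-5-4 — violates.
(e) [k tʃ ɣ ts g]: profile 1-2-3-2-1 — violates.
(f) [z ɾ w ɣ]: profile 3-5-6-3 — violates.

c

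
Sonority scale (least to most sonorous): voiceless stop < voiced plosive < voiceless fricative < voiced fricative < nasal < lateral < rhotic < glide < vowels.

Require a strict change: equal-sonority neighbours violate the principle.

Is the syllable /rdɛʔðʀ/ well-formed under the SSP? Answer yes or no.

no

Onset: /r/ is a rhotic (sonority 7), /d/ is a voiced plosive (sonority 2); then the nucleus /ɛ/ (sonority 9).
Onset profile 7-2-9 — does not strictly rise throughout.
Coda: /ʔ/ is a voiceless stop (sonority 1), /ð/ is a voiced fricative (sonority 4), /ʀ/ is a rhotic (sonority 7).
Coda profile 9-1-4-7 — does not strictly fall throughout.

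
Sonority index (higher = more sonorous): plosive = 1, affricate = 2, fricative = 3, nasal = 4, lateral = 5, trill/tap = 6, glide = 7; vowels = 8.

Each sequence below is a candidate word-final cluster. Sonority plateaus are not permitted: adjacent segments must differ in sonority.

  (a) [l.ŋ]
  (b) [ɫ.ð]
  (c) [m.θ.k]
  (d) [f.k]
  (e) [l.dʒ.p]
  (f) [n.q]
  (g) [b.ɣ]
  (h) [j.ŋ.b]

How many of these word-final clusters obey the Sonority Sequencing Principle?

(a) sonority 5-4: well-formed.
(b) sonority 5-3: well-formed.
(c) sonority 4-3-1: well-formed.
(d) sonority 3-1: well-formed.
(e) sonority 5-2-1: well-formed.
(f) sonority 4-1: well-formed.
(g) sonority 1-3: ill-formed.
(h) sonority 7-4-1: well-formed.

7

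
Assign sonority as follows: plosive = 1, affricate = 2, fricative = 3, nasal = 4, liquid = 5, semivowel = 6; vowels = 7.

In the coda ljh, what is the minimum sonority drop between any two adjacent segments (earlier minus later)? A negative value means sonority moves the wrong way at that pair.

-1

/l/ is a liquid (sonority 5).
/j/ is a semivowel (sonority 6).
/h/ is a fricative (sonority 3).
/l/→/j/: change -1.
/j/→/h/: change +3.
Minimum = -1.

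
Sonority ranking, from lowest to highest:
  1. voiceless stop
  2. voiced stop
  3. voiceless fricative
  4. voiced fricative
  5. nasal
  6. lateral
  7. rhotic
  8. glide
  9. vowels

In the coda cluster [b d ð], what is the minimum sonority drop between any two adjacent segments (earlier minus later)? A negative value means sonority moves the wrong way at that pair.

-2

/b/ is a voiced stop (sonority 2).
/d/ is a voiced stop (sonority 2).
/ð/ is a voiced fricative (sonority 4).
/b/→/d/: change +0.
/d/→/ð/: change -2.
Minimum = -2.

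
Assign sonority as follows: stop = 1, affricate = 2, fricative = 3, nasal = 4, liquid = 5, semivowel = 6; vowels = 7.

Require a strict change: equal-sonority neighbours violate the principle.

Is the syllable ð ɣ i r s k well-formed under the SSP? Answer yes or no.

Onset: /ð/ is a fricative (sonority 3), /ɣ/ is a fricative (sonority 3); then the nucleus /i/ (sonority 7).
Onset profile 3-3-7 — does not strictly rise throughout.
Coda: /r/ is a liquid (sonority 5), /s/ is a fricative (sonority 3), /k/ is a stop (sonority 1).
Coda profile 7-5-3-1 — falls from the nucleus.

no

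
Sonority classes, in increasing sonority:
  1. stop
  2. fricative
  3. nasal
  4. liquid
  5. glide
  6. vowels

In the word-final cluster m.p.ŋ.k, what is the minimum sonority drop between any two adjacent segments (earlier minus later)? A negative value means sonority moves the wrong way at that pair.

/m/ — nasal, sonority 3.
/p/ — stop, sonority 1.
/ŋ/ — nasal, sonority 3.
/k/ — stop, sonority 1.
/m/→/p/: change +2.
/p/→/ŋ/: change -2.
/ŋ/→/k/: change +2.
Minimum = -2.

-2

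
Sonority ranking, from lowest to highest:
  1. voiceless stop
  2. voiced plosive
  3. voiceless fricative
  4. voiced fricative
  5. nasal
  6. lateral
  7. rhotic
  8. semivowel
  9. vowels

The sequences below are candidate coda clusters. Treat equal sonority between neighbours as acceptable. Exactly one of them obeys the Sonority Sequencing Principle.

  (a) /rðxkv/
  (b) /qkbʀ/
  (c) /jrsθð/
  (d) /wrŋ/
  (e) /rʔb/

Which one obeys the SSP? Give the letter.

(a) sonority 7-4-3-1-4: ill-formed.
(b) sonority 1-1-2-7: ill-formed.
(c) sonority 8-7-3-3-4: ill-formed.
(d) sonority 8-7-5: well-formed.
(e) sonority 7-1-2: ill-formed.

d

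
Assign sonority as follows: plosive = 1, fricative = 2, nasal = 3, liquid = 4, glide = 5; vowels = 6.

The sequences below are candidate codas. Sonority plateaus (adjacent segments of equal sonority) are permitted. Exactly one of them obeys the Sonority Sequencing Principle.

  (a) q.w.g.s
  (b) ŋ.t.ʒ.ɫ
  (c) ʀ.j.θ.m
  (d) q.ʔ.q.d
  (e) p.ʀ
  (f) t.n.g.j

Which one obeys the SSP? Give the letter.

d

(a) q.w.g.s: profile 1-5-1-2 — violates.
(b) ŋ.t.ʒ.ɫ: profile 3-1-2-4 — violates.
(c) ʀ.j.θ.m: profile 4-5-2-3 — violates.
(d) q.ʔ.q.d: profile 1-1-1-1 — obeys.
(e) p.ʀ: profile 1-4 — violates.
(f) t.n.g.j: profile 1-3-1-5 — violates.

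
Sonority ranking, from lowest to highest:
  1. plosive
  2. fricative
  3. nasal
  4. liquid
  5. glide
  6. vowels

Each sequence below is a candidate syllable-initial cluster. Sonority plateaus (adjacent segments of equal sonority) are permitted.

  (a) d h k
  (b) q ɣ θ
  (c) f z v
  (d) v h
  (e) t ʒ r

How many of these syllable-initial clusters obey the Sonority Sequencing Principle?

4

(a) d h k: profile 1-2-1 — violates.
(b) q ɣ θ: profile 1-2-2 — obeys.
(c) f z v: profile 2-2-2 — obeys.
(d) v h: profile 2-2 — obeys.
(e) t ʒ r: profile 1-2-4 — obeys.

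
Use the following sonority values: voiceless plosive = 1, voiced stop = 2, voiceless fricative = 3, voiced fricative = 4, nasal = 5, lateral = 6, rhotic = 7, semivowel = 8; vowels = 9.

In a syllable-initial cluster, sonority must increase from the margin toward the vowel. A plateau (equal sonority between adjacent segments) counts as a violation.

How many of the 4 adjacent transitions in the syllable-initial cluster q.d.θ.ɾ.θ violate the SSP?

1

/q/: voiceless plosive = 1.
/d/: voiced stop = 2.
/θ/: voiceless fricative = 3.
/ɾ/: rhotic = 7.
/θ/: voiceless fricative = 3.
/q/→/d/: 1→2 (rises) — ok.
/d/→/θ/: 2→3 (rises) — ok.
/θ/→/ɾ/: 3→7 (rises) — ok.
/ɾ/→/θ/: 7→3 (does not rise) — violation.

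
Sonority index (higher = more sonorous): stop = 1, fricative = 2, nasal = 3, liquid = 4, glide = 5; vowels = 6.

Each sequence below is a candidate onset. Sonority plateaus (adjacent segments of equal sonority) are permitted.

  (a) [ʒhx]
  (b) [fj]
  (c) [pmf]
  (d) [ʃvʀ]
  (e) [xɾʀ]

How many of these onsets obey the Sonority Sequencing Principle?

(a) sonority 2-2-2: well-formed.
(b) sonority 2-5: well-formed.
(c) sonority 1-3-2: ill-formed.
(d) sonority 2-2-4: well-formed.
(e) sonority 2-4-4: well-formed.

4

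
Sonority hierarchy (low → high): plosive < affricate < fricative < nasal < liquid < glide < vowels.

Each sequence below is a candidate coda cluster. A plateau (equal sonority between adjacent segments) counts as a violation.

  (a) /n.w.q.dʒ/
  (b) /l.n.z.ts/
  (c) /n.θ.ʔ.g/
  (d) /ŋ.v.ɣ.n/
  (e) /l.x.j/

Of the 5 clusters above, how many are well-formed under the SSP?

1

(a) /n.w.q.dʒ/: profile 4-6-1-2 — violates.
(b) /l.n.z.ts/: profile 5-4-3-2 — obeys.
(c) /n.θ.ʔ.g/: profile 4-3-1-1 — violates.
(d) /ŋ.v.ɣ.n/: profile 4-3-3-4 — violates.
(e) /l.x.j/: profile 5-3-6 — violates.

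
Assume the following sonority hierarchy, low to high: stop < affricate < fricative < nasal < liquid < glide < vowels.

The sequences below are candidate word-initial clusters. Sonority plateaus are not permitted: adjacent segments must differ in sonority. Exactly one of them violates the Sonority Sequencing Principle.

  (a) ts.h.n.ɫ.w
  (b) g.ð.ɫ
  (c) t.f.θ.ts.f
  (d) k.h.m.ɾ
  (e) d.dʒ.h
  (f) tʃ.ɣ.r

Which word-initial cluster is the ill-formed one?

c

(a) sonority 2-3-4-5-6: well-formed.
(b) sonority 1-3-5: well-formed.
(c) sonority 1-3-3-2-3: ill-formed.
(d) sonority 1-3-4-5: well-formed.
(e) sonority 1-2-3: well-formed.
(f) sonority 2-3-5: well-formed.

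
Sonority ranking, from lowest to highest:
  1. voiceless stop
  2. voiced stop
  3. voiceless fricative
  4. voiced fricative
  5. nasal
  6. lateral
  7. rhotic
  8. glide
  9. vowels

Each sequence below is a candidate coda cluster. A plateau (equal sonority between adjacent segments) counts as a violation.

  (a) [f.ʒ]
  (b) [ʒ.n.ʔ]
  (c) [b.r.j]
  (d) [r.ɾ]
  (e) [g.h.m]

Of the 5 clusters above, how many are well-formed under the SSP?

0

(a) sonority 3-4: ill-formed.
(b) sonority 4-5-1: ill-formed.
(c) sonority 2-7-8: ill-formed.
(d) sonority 7-7: ill-formed.
(e) sonority 2-3-5: ill-formed.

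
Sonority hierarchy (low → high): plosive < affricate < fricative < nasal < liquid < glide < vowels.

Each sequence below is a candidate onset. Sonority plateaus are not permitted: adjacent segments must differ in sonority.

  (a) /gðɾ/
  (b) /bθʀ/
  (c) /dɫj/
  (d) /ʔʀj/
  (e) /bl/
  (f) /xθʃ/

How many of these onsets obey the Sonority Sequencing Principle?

5

(a) sonority 1-3-5: well-formed.
(b) sonority 1-3-5: well-formed.
(c) sonority 1-5-6: well-formed.
(d) sonority 1-5-6: well-formed.
(e) sonority 1-5: well-formed.
(f) sonority 3-3-3: ill-formed.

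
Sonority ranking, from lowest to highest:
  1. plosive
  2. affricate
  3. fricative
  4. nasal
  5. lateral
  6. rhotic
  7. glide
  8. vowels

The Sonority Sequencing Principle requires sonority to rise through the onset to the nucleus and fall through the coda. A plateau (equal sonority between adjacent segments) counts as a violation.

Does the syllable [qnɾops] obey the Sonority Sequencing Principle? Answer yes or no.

Onset: /q/ is a plosive (sonority 1), /n/ is a nasal (sonority 4), /ɾ/ is a rhotic (sonority 6); then the nucleus /o/ (sonority 8).
Onset profile 1-4-6-8 — rises to the nucleus.
Coda: /p/ is a plosive (sonority 1), /s/ is a fricative (sonority 3).
Coda profile 8-1-3 — does not strictly fall throughout.

no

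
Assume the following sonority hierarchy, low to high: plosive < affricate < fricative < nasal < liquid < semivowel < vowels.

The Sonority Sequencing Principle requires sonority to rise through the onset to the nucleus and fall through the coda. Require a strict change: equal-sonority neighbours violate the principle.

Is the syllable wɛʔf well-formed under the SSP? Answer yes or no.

no

Onset: /w/ is a semivowel (sonority 6); then the nucleus /ɛ/ (sonority 7).
Onset profile 6-7 — rises to the nucleus.
Coda: /ʔ/ is a plosive (sonority 1), /f/ is a fricative (sonority 3).
Coda profile 7-1-3 — does not strictly fall throughout.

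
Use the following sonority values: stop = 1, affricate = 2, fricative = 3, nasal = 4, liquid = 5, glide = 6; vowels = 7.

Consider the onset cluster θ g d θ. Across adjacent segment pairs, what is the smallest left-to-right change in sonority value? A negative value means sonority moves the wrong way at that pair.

/θ/ is a fricative (sonority 3).
/g/ is a stop (sonority 1).
/d/ is a stop (sonority 1).
/θ/ is a fricative (sonority 3).
/θ/→/g/: change -2.
/g/→/d/: change +0.
/d/→/θ/: change +2.
Minimum = -2.

-2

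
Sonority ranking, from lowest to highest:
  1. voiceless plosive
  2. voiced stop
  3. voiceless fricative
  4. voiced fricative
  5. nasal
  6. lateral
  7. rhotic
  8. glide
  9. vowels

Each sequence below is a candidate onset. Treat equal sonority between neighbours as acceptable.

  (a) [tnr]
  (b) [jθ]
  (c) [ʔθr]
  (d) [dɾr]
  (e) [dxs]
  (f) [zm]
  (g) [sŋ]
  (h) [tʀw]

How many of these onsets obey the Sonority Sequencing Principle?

(a) 1-5-7 → obeys
(b) 8-3 → violates
(c) 1-3-7 → obeys
(d) 2-7-7 → obeys
(e) 2-3-3 → obeys
(f) 4-5 → obeys
(g) 3-5 → obeys
(h) 1-7-8 → obeys

7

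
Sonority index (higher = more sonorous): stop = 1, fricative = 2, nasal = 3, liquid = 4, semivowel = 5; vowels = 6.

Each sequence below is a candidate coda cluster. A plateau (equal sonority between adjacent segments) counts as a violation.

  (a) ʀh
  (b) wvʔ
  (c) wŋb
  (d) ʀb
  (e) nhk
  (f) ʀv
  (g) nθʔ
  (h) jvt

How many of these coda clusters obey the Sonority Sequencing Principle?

(a) 4-2 → obeys
(b) 5-2-1 → obeys
(c) 5-3-1 → obeys
(d) 4-1 → obeys
(e) 3-2-1 → obeys
(f) 4-2 → obeys
(g) 3-2-1 → obeys
(h) 5-2-1 → obeys

8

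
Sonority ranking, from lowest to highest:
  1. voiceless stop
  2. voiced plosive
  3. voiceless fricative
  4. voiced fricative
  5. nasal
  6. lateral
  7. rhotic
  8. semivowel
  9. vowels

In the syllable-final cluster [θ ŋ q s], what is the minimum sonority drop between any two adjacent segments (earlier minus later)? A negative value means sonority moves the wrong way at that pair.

/θ/ is a voiceless fricative (sonority 3).
/ŋ/ is a nasal (sonority 5).
/q/ is a voiceless stop (sonority 1).
/s/ is a voiceless fricative (sonority 3).
/θ/→/ŋ/: change -2.
/ŋ/→/q/: change +4.
/q/→/s/: change -2.
Minimum = -2.

-2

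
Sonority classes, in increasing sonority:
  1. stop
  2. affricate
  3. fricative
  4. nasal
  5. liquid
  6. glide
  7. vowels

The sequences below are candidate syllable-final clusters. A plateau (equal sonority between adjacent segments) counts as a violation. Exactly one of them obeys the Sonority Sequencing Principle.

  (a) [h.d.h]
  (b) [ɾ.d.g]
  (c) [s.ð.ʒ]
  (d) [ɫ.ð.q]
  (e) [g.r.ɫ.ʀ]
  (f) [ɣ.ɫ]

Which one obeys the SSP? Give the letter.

d

(a) [h.d.h]: profile 3-1-3 — violates.
(b) [ɾ.d.g]: profile 5-1-1 — violates.
(c) [s.ð.ʒ]: profile 3-3-3 — violates.
(d) [ɫ.ð.q]: profile 5-3-1 — obeys.
(e) [g.r.ɫ.ʀ]: profile 1-5-5-5 — violates.
(f) [ɣ.ɫ]: profile 3-5 — violates.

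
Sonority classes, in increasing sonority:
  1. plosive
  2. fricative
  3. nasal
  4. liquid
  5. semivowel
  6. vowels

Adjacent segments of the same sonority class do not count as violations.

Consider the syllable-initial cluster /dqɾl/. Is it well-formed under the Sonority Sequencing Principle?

yes

/d/: plosive = 1.
/q/: plosive = 1.
/ɾ/: liquid = 4.
/l/: liquid = 4.
The profile 1-1-4-4 is non-decreasing (plateaus allowed), so the syllable-initial cluster satisfies the SSP.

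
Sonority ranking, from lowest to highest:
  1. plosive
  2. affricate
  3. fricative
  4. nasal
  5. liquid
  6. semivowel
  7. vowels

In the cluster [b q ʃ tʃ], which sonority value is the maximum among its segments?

/b/ is a plosive (sonority 1).
/q/ is a plosive (sonority 1).
/ʃ/ is a fricative (sonority 3).
/tʃ/ is an affricate (sonority 2).
The maximum is 3.

3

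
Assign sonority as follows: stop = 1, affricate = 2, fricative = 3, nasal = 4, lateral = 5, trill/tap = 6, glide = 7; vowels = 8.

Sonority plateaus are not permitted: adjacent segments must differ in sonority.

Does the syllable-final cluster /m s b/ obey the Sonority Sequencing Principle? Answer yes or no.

yes

/m/ is a nasal (sonority 4).
/s/ is a fricative (sonority 3).
/b/ is a stop (sonority 1).
The profile 4-3-1 strictly falls, so the syllable-final cluster satisfies the SSP.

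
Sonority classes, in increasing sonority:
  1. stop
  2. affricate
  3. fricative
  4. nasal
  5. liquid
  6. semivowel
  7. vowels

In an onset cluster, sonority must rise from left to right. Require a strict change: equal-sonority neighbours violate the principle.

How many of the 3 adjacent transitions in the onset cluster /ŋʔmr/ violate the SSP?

/ŋ/ — nasal, sonority 4.
/ʔ/ — stop, sonority 1.
/m/ — nasal, sonority 4.
/r/ — liquid, sonority 5.
/ŋ/→/ʔ/: 4→1 (does not rise) — violation.
/ʔ/→/m/: 1→4 (rises) — ok.
/m/→/r/: 4→5 (rises) — ok.

1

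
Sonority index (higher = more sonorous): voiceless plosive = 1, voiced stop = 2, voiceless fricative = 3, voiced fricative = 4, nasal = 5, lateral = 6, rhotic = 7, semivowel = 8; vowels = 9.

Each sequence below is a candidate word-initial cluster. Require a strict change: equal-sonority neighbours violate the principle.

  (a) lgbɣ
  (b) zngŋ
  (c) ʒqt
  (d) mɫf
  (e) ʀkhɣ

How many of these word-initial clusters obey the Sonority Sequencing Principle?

(a) sonority 6-2-2-4: ill-formed.
(b) sonority 4-5-2-5: ill-formed.
(c) sonority 4-1-1: ill-formed.
(d) sonority 5-6-3: ill-formed.
(e) sonority 7-1-3-4: ill-formed.

0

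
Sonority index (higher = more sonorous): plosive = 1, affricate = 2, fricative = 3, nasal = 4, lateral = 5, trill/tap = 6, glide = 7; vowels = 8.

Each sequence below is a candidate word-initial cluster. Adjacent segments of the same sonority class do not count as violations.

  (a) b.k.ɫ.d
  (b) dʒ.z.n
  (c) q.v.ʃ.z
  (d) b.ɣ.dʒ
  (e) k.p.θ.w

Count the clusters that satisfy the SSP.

3

(a) b.k.ɫ.d: profile 1-1-5-1 — violates.
(b) dʒ.z.n: profile 2-3-4 — obeys.
(c) q.v.ʃ.z: profile 1-3-3-3 — obeys.
(d) b.ɣ.dʒ: profile 1-3-2 — violates.
(e) k.p.θ.w: profile 1-1-3-7 — obeys.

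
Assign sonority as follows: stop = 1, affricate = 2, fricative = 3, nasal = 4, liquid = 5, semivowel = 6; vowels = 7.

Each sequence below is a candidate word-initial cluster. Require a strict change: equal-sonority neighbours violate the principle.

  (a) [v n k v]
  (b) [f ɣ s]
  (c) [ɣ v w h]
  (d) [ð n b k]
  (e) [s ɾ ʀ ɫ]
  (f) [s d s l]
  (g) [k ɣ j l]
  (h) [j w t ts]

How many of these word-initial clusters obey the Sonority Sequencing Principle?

(a) sonority 3-4-1-3: ill-formed.
(b) sonority 3-3-3: ill-formed.
(c) sonority 3-3-6-3: ill-formed.
(d) sonority 3-4-1-1: ill-formed.
(e) sonority 3-5-5-5: ill-formed.
(f) sonority 3-1-3-5: ill-formed.
(g) sonority 1-3-6-5: ill-formed.
(h) sonority 6-6-1-2: ill-formed.

0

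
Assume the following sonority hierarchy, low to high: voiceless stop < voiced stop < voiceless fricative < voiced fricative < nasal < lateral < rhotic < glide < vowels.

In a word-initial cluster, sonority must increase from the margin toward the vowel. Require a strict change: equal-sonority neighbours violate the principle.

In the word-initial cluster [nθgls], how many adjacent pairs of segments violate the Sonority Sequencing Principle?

3

/n/: nasal = 5.
/θ/: voiceless fricative = 3.
/g/: voiced stop = 2.
/l/: lateral = 6.
/s/: voiceless fricative = 3.
/n/→/θ/: 5→3 (does not rise) — violation.
/θ/→/g/: 3→2 (does not rise) — violation.
/g/→/l/: 2→6 (rises) — ok.
/l/→/s/: 6→3 (does not rise) — violation.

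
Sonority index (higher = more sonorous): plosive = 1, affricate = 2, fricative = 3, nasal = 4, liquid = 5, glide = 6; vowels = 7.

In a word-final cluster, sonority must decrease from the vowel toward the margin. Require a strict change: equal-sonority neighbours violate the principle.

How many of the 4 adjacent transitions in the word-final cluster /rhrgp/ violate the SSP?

/r/: liquid = 5.
/h/: fricative = 3.
/r/: liquid = 5.
/g/: plosive = 1.
/p/: plosive = 1.
/r/→/h/: 5→3 (falls) — ok.
/h/→/r/: 3→5 (does not fall) — violation.
/r/→/g/: 5→1 (falls) — ok.
/g/→/p/: 1→1 (plateau) — violation.

2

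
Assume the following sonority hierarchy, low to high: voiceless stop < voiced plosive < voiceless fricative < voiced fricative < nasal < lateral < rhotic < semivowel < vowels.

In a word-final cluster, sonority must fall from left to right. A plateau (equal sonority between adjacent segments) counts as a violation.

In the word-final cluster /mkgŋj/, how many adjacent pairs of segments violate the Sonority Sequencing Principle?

3

/m/ — nasal, sonority 5.
/k/ — voiceless stop, sonority 1.
/g/ — voiced plosive, sonority 2.
/ŋ/ — nasal, sonority 5.
/j/ — semivowel, sonority 8.
/m/→/k/: 5→1 (falls) — ok.
/k/→/g/: 1→2 (does not fall) — violation.
/g/→/ŋ/: 2→5 (does not fall) — violation.
/ŋ/→/j/: 5→8 (does not fall) — violation.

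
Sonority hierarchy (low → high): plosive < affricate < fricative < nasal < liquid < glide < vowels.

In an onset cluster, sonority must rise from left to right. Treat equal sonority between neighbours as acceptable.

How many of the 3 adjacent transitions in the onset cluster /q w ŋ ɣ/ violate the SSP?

2

/q/: plosive = 1.
/w/: glide = 6.
/ŋ/: nasal = 4.
/ɣ/: fricative = 3.
/q/→/w/: 1→6 (rises) — ok.
/w/→/ŋ/: 6→4 (does not rise) — violation.
/ŋ/→/ɣ/: 4→3 (does not rise) — violation.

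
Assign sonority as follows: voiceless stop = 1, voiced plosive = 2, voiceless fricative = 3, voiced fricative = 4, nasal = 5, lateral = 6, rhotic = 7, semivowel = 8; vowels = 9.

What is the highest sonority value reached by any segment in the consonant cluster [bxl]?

6

/b/: voiced plosive = 2.
/x/: voiceless fricative = 3.
/l/: lateral = 6.
The maximum is 6.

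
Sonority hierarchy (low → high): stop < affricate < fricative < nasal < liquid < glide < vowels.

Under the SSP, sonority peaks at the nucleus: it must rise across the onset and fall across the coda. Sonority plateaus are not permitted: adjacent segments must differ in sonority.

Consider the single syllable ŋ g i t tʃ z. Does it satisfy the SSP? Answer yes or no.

Onset: /ŋ/ is a nasal (sonority 4), /g/ is a stop (sonority 1); then the nucleus /i/ (sonority 7).
Onset profile 4-1-7 — does not strictly rise throughout.
Coda: /t/ is a stop (sonority 1), /tʃ/ is an affricate (sonority 2), /z/ is a fricative (sonority 3).
Coda profile 7-1-2-3 — does not strictly fall throughout.

no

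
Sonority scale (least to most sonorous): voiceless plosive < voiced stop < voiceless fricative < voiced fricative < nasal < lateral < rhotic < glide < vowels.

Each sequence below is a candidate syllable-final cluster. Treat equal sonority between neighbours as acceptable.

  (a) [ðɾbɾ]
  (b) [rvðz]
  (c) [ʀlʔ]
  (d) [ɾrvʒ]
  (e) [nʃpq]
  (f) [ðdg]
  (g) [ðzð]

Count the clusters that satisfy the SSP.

6

(a) [ðɾbɾ]: profile 4-7-2-7 — violates.
(b) [rvðz]: profile 7-4-4-4 — obeys.
(c) [ʀlʔ]: profile 7-6-1 — obeys.
(d) [ɾrvʒ]: profile 7-7-4-4 — obeys.
(e) [nʃpq]: profile 5-3-1-1 — obeys.
(f) [ðdg]: profile 4-2-2 — obeys.
(g) [ðzð]: profile 4-4-4 — obeys.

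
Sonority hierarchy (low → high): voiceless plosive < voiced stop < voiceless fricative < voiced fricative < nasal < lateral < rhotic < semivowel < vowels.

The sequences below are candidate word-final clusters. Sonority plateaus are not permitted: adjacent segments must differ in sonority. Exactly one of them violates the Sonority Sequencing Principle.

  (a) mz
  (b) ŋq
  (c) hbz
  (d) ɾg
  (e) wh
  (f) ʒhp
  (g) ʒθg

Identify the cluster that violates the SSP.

(a) sonority 5-4: well-formed.
(b) sonority 5-1: well-formed.
(c) sonority 3-2-4: ill-formed.
(d) sonority 7-2: well-formed.
(e) sonority 8-3: well-formed.
(f) sonority 4-3-1: well-formed.
(g) sonority 4-3-2: well-formed.

c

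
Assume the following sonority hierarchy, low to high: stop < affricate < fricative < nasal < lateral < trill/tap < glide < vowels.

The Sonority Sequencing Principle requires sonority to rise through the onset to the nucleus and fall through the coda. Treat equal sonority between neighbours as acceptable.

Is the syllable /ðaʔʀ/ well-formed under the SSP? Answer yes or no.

no

Onset: /ð/ is a fricative (sonority 3); then the nucleus /a/ (sonority 8).
Onset profile 3-8 — rises to the nucleus.
Coda: /ʔ/ is a stop (sonority 1), /ʀ/ is a trill/tap (sonority 6).
Coda profile 8-1-6 — does not fall throughout.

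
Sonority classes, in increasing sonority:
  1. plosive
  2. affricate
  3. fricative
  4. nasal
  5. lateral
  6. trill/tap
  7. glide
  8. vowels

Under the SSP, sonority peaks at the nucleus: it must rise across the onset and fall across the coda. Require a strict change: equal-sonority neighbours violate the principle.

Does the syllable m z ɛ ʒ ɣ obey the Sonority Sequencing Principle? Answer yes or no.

no

Onset: /m/ is a nasal (sonority 4), /z/ is a fricative (sonority 3); then the nucleus /ɛ/ (sonority 8).
Onset profile 4-3-8 — does not strictly rise throughout.
Coda: /ʒ/ is a fricative (sonority 3), /ɣ/ is a fricative (sonority 3).
Coda profile 8-3-3 — does not strictly fall throughout.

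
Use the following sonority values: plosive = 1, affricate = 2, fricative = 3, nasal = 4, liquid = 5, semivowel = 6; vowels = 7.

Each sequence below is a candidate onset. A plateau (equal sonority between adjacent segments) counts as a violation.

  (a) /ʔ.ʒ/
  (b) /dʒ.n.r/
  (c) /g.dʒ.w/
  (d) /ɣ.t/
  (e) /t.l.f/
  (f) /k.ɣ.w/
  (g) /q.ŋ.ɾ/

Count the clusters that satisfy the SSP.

5

(a) sonority 1-3: well-formed.
(b) sonority 2-4-5: well-formed.
(c) sonority 1-2-6: well-formed.
(d) sonority 3-1: ill-formed.
(e) sonority 1-5-3: ill-formed.
(f) sonority 1-3-6: well-formed.
(g) sonority 1-4-5: well-formed.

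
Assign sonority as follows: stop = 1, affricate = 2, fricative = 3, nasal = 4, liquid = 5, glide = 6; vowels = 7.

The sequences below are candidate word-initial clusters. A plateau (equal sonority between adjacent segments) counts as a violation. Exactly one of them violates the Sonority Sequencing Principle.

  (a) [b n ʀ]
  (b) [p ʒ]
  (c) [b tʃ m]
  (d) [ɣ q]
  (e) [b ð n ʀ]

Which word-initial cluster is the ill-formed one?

d

(a) sonority 1-4-5: well-formed.
(b) sonority 1-3: well-formed.
(c) sonority 1-2-4: well-formed.
(d) sonority 3-1: ill-formed.
(e) sonority 1-3-4-5: well-formed.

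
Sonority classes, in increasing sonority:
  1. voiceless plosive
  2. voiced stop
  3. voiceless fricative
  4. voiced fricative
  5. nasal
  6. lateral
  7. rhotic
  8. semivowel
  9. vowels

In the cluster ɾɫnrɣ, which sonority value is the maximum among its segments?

7

/ɾ/ is a rhotic (sonority 7).
/ɫ/ is a lateral (sonority 6).
/n/ is a nasal (sonority 5).
/r/ is a rhotic (sonority 7).
/ɣ/ is a voiced fricative (sonority 4).
The maximum is 7.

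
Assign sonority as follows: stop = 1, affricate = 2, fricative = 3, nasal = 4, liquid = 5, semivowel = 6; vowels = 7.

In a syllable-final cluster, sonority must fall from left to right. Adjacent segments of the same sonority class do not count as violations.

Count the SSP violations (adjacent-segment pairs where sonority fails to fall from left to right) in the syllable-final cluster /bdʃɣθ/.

/b/ is a stop (sonority 1).
/d/ is a stop (sonority 1).
/ʃ/ is a fricative (sonority 3).
/ɣ/ is a fricative (sonority 3).
/θ/ is a fricative (sonority 3).
/b/→/d/: 1→1 (plateau, allowed) — ok.
/d/→/ʃ/: 1→3 (does not fall) — violation.
/ʃ/→/ɣ/: 3→3 (plateau, allowed) — ok.
/ɣ/→/θ/: 3→3 (plateau, allowed) — ok.

1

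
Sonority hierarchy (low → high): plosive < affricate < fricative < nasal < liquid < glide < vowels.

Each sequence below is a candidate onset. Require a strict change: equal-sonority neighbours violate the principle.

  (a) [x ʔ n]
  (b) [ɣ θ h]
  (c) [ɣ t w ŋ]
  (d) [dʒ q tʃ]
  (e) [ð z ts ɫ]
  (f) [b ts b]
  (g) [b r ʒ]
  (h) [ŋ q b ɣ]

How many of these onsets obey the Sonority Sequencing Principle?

0

(a) 3-1-4 → violates
(b) 3-3-3 → violates
(c) 3-1-6-4 → violates
(d) 2-1-2 → violates
(e) 3-3-2-5 → violates
(f) 1-2-1 → violates
(g) 1-5-3 → violates
(h) 4-1-1-3 → violates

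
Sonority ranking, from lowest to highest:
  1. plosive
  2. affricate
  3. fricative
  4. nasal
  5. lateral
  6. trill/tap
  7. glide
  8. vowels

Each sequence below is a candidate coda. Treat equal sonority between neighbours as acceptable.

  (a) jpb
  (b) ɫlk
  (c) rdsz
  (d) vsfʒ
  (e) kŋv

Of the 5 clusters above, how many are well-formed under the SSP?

(a) jpb: profile 7-1-1 — obeys.
(b) ɫlk: profile 5-5-1 — obeys.
(c) rdsz: profile 6-1-3-3 — violates.
(d) vsfʒ: profile 3-3-3-3 — obeys.
(e) kŋv: profile 1-4-3 — violates.

3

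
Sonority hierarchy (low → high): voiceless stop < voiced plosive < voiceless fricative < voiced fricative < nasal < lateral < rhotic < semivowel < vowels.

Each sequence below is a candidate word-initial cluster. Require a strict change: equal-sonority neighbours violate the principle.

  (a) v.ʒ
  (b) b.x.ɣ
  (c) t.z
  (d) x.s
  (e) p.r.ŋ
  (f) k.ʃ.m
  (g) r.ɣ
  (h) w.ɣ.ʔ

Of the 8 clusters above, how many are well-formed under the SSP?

3

(a) 4-4 → violates
(b) 2-3-4 → obeys
(c) 1-4 → obeys
(d) 3-3 → violates
(e) 1-7-5 → violates
(f) 1-3-5 → obeys
(g) 7-4 → violates
(h) 8-4-1 → violates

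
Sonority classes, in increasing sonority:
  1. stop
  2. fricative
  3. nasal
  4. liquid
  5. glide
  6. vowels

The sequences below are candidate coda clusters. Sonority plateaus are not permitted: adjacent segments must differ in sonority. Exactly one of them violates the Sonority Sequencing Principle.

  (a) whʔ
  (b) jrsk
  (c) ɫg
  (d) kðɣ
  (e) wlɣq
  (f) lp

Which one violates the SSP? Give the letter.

(a) 5-2-1 → obeys
(b) 5-4-2-1 → obeys
(c) 4-1 → obeys
(d) 1-2-2 → violates
(e) 5-4-2-1 → obeys
(f) 4-1 → obeys

d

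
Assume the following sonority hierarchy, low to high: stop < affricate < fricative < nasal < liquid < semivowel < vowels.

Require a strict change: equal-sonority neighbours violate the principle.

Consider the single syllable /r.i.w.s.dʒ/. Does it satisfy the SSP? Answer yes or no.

Onset: /r/ is a liquid (sonority 5); then the nucleus /i/ (sonority 7).
Onset profile 5-7 — rises to the nucleus.
Coda: /w/ is a semivowel (sonority 6), /s/ is a fricative (sonority 3), /dʒ/ is an affricate (sonority 2).
Coda profile 7-6-3-2 — falls from the nucleus.

yes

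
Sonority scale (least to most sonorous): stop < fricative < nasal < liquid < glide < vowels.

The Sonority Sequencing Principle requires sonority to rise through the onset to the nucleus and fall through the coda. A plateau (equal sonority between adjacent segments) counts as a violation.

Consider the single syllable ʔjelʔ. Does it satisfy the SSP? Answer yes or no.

yes

Onset: /ʔ/ is a stop (sonority 1), /j/ is a glide (sonority 5); then the nucleus /e/ (sonority 6).
Onset profile 1-5-6 — rises to the nucleus.
Coda: /l/ is a liquid (sonority 4), /ʔ/ is a stop (sonority 1).
Coda profile 6-4-1 — falls from the nucleus.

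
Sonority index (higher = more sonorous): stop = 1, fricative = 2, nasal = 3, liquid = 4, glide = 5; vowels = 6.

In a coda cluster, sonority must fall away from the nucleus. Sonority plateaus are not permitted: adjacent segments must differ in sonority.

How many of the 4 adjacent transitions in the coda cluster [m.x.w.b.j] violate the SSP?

/m/ — nasal, sonority 3.
/x/ — fricative, sonority 2.
/w/ — glide, sonority 5.
/b/ — stop, sonority 1.
/j/ — glide, sonority 5.
/m/→/x/: 3→2 (falls) — ok.
/x/→/w/: 2→5 (does not fall) — violation.
/w/→/b/: 5→1 (falls) — ok.
/b/→/j/: 1→5 (does not fall) — violation.

2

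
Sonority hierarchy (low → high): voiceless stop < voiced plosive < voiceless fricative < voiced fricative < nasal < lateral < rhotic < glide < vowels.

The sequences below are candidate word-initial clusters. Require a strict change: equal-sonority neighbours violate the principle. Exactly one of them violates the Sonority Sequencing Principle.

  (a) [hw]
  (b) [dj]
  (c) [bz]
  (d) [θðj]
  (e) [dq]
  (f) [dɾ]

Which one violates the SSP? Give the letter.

(a) 3-8 → obeys
(b) 2-8 → obeys
(c) 2-4 → obeys
(d) 3-4-8 → obeys
(e) 2-1 → violates
(f) 2-7 → obeys

e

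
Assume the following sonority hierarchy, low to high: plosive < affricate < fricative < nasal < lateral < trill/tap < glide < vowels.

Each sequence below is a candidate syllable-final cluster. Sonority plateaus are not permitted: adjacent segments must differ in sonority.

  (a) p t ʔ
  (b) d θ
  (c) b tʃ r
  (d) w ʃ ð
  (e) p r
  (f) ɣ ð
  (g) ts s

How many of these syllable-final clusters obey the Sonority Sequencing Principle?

0

(a) sonority 1-1-1: ill-formed.
(b) sonority 1-3: ill-formed.
(c) sonority 1-2-6: ill-formed.
(d) sonority 7-3-3: ill-formed.
(e) sonority 1-6: ill-formed.
(f) sonority 3-3: ill-formed.
(g) sonority 2-3: ill-formed.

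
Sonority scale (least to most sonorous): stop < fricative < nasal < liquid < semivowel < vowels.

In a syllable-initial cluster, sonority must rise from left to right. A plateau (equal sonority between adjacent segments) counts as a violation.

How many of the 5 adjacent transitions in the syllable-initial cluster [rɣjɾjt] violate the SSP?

/r/ — liquid, sonority 4.
/ɣ/ — fricative, sonority 2.
/j/ — semivowel, sonority 5.
/ɾ/ — liquid, sonority 4.
/j/ — semivowel, sonority 5.
/t/ — stop, sonority 1.
/r/→/ɣ/: 4→2 (does not rise) — violation.
/ɣ/→/j/: 2→5 (rises) — ok.
/j/→/ɾ/: 5→4 (does not rise) — violation.
/ɾ/→/j/: 4→5 (rises) — ok.
/j/→/t/: 5→1 (does not rise) — violation.

3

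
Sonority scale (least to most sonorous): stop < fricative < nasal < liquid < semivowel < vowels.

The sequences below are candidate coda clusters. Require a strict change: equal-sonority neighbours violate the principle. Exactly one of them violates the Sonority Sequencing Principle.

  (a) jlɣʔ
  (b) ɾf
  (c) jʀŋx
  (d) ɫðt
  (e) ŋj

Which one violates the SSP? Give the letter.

e

(a) 5-4-2-1 → obeys
(b) 4-2 → obeys
(c) 5-4-3-2 → obeys
(d) 4-2-1 → obeys
(e) 3-5 → violates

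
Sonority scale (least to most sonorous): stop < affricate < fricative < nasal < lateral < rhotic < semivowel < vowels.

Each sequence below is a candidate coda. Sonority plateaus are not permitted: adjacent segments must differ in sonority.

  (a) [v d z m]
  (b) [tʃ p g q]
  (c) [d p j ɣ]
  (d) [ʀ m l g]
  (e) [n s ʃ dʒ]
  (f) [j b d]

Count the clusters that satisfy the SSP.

(a) [v d z m]: profile 3-1-3-4 — violates.
(b) [tʃ p g q]: profile 2-1-1-1 — violates.
(c) [d p j ɣ]: profile 1-1-7-3 — violates.
(d) [ʀ m l g]: profile 6-4-5-1 — violates.
(e) [n s ʃ dʒ]: profile 4-3-3-2 — violates.
(f) [j b d]: profile 7-1-1 — violates.

0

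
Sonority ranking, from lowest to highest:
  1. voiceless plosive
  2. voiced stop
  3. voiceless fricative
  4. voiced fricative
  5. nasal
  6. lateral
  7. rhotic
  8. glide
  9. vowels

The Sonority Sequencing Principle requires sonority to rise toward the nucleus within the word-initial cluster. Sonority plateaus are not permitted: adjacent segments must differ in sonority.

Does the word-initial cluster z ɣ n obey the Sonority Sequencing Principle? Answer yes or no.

/z/ — voiced fricative, sonority 4.
/ɣ/ — voiced fricative, sonority 4.
/n/ — nasal, sonority 5.
The profile is 4-4-5. Between /z/ (4) and /ɣ/ (4) sonority does not rise, so the cluster violates the SSP.

no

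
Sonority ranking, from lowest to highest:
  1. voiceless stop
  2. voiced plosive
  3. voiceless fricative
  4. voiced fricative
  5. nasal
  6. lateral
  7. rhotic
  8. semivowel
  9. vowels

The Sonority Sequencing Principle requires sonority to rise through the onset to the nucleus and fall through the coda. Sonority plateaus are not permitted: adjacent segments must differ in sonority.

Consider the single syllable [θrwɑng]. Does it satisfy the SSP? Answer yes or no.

Onset: /θ/ is a voiceless fricative (sonority 3), /r/ is a rhotic (sonority 7), /w/ is a semivowel (sonority 8); then the nucleus /ɑ/ (sonority 9).
Onset profile 3-7-8-9 — rises to the nucleus.
Coda: /n/ is a nasal (sonority 5), /g/ is a voiced plosive (sonority 2).
Coda profile 9-5-2 — falls from the nucleus.

yes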